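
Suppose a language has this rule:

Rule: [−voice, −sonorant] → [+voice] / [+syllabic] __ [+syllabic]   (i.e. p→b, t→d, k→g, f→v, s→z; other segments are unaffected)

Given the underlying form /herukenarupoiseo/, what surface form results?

/k/ is a voiceless obstruent between vowels /u/ and /e/, so it voices to [g].
/p/ is a voiceless obstruent between vowels /u/ and /o/, so it voices to [b].
/s/ is a voiceless obstruent between vowels /i/ and /e/, so it voices to [z].
Surface form: [herugenaruboizeo].

herugenaruboizeo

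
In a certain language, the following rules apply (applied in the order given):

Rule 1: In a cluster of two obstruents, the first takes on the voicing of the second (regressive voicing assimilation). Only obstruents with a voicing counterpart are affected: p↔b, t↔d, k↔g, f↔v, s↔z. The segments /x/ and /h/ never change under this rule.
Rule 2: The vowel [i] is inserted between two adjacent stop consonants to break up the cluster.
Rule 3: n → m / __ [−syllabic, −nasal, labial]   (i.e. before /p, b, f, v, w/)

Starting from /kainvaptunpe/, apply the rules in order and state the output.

Rule 1 (regressive voicing assimilation): no segment meets the environment; /kainvaptunpe/ is unchanged.
Rule 2 (stop-cluster i-epenthesis): /p/ and /t/ form a stop–stop cluster, so [i] is inserted between them. /kainvaptunpe/ → kainvapitunpe.
Rule 3 (nasal place assimilation): /n/ precedes the labial consonant /v/, so it assimilates in place to [m]. /n/ precedes the labial consonant /p/, so it assimilates in place to [m]. /kainvapitunpe/ → kaimvapitumpe.

kaimvapitumpe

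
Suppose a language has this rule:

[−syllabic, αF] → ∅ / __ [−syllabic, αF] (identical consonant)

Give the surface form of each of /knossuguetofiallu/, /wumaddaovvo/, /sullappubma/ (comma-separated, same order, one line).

/knossuguetofiallu/: /ss/ is a geminate; the first /s/ deletes. /ll/ is a geminate; the first /l/ deletes. → [knosuguetofialu].
/wumaddaovvo/: /dd/ is a geminate; the first /d/ deletes. /vv/ is a geminate; the first /v/ deletes. → [wumadaovo].
/sullappubma/: /ll/ is a geminate; the first /l/ deletes. /pp/ is a geminate; the first /p/ deletes. → [sulapubma].

knosuguetofialu, wumadaovo, sulapubma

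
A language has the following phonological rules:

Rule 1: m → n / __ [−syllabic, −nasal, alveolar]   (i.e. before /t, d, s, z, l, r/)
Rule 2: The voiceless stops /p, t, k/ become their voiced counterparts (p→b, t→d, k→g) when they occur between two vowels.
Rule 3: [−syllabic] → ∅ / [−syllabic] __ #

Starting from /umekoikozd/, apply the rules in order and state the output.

umegoigoz

Rule 1 (nasal place assimilation): no segment meets the environment; /umekoikozd/ is unchanged.
Rule 2 (intervocalic voicing): /k/ is a voiceless stop between vowels /e/ and /o/, so it voices to [g]. /k/ is a voiceless stop between vowels /i/ and /o/, so it voices to [g]. /umekoikozd/ → umegoigozd.
Rule 3 (final cluster simplification): /d/ is the second consonant of a word-final cluster /zd/, so it deletes. /umegoigozd/ → umegoigoz.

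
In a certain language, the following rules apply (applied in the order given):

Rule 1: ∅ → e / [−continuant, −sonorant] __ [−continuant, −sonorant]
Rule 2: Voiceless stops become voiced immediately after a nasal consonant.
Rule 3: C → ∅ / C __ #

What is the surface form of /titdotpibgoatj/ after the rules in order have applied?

titedotepibegoat

Rule 1 (stop-cluster e-epenthesis): /t/ and /d/ form a stop–stop cluster, so [e] is inserted between them. /t/ and /p/ form a stop–stop cluster, so [e] is inserted between them. /b/ and /g/ form a stop–stop cluster, so [e] is inserted between them. /titdotpibgoatj/ → titedotepibegoatj.
Rule 2 (post-nasal voicing): no segment meets the environment; /titedotepibegoatj/ is unchanged.
Rule 3 (final cluster simplification): /j/ is the second consonant of a word-final cluster /tj/, so it deletes. /titedotepibegoatj/ → titedotepibegoat.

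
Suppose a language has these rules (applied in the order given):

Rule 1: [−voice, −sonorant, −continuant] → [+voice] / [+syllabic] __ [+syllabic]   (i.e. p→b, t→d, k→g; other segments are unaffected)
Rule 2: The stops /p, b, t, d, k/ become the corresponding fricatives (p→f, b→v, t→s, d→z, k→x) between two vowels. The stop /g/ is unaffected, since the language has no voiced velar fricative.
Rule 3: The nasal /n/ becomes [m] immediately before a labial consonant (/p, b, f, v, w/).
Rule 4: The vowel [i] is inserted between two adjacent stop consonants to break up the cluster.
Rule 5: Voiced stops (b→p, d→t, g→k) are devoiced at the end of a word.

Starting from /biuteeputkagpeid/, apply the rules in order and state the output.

Rule 1 (intervocalic voicing): /t/ is a voiceless stop between vowels /u/ and /e/, so it voices to [d]. /p/ is a voiceless stop between vowels /e/ and /u/, so it voices to [b]. /biuteeputkagpeid/ → biudeebutkagpeid.
Rule 2 (intervocalic spirantization): /d/ is a stop between vowels /u/ and /e/, so it spirantizes to the fricative [z]. /b/ is a stop between vowels /e/ and /u/, so it spirantizes to the fricative [v]. /biudeebutkagpeid/ → biuzeevutkagpeid.
Rule 3 (nasal place assimilation): no segment meets the environment; /biuzeevutkagpeid/ is unchanged.
Rule 4 (stop-cluster i-epenthesis): /t/ and /k/ form a stop–stop cluster, so [i] is inserted between them. /g/ and /p/ form a stop–stop cluster, so [i] is inserted between them. /biuzeevutkagpeid/ → biuzeevutikagipeid.
Rule 5 (final devoicing): /d/ is a voiced stop in word-final position, so it devoices to [t]. /biuzeevutikagipeid/ → biuzeevutikagipeit.

biuzeevutikagipeit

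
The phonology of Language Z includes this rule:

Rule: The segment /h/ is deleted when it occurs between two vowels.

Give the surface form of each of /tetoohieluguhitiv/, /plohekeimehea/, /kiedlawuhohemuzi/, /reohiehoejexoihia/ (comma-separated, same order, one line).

tetooieluguitiv, ploekeimeea, kiedlawuoemuzi, reoieoejexoiia

/tetoohieluguhitiv/: /h/ occurs between vowels /o/ and /i/, so it deletes. /h/ occurs between vowels /u/ and /i/, so it deletes. → [tetooieluguitiv].
/plohekeimehea/: /h/ occurs between vowels /o/ and /e/, so it deletes. /h/ occurs between vowels /e/ and /e/, so it deletes. → [ploekeimeea].
/kiedlawuhohemuzi/: /h/ occurs between vowels /u/ and /o/, so it deletes. /h/ occurs between vowels /o/ and /e/, so it deletes. → [kiedlawuoemuzi].
/reohiehoejexoihia/: /h/ occurs between vowels /o/ and /i/, so it deletes. /h/ occurs between vowels /e/ and /o/, so it deletes. /h/ occurs between vowels /i/ and /i/, so it deletes. → [reoieoejexoiia].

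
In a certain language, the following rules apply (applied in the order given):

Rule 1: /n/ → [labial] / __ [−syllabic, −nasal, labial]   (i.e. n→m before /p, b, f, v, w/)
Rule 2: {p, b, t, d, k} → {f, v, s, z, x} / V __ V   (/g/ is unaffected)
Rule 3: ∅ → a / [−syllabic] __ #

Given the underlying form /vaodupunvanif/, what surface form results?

Rule 1 (nasal place assimilation): /n/ precedes the labial consonant /v/, so it assimilates in place to [m]. /vaodupunvanif/ → vaodupumvanif.
Rule 2 (intervocalic spirantization): /d/ is a stop between vowels /o/ and /u/, so it spirantizes to the fricative [z]. /p/ is a stop between vowels /u/ and /u/, so it spirantizes to the fricative [f]. /vaodupumvanif/ → vaozufumvanif.
Rule 3 (final a-epenthesis): the form ends in the consonant /f/, so [a] is inserted word-finally. /vaozufumvanif/ → vaozufumvanifa.

vaozufumvanifa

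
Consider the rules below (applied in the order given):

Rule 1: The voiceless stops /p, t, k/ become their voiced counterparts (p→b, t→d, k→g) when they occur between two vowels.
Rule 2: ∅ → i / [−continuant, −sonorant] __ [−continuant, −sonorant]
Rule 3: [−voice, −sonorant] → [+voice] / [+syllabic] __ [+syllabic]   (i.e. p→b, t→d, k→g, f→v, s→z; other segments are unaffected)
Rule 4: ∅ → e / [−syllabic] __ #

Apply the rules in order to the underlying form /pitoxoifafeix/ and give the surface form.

pidoxoivaveixe

Rule 1 (intervocalic voicing): /t/ is a voiceless stop between vowels /i/ and /o/, so it voices to [d]. /pitoxoifafeix/ → pidoxoifafeix.
Rule 2 (stop-cluster i-epenthesis): no segment meets the environment; /pidoxoifafeix/ is unchanged.
Rule 3 (intervocalic voicing): /f/ is a voiceless obstruent between vowels /i/ and /a/, so it voices to [v]. /f/ is a voiceless obstruent between vowels /a/ and /e/, so it voices to [v]. /pidoxoifafeix/ → pidoxoivaveix.
Rule 4 (final e-epenthesis): the form ends in the consonant /x/, so [e] is inserted word-finally. /pidoxoivaveix/ → pidoxoivaveixe.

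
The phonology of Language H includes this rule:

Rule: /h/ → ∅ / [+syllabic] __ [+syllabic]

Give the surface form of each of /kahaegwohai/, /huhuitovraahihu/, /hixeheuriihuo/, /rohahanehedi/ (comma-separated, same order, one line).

/kahaegwohai/: /h/ occurs between vowels /a/ and /a/, so it deletes. /h/ occurs between vowels /o/ and /a/, so it deletes. → [kaaegwoai].
/huhuitovraahihu/: /h/ occurs between vowels /u/ and /u/, so it deletes. /h/ occurs between vowels /a/ and /i/, so it deletes. /h/ occurs between vowels /i/ and /u/, so it deletes. → [huuitovraaiu].
/hixeheuriihuo/: /h/ occurs between vowels /e/ and /e/, so it deletes. /h/ occurs between vowels /i/ and /u/, so it deletes. → [hixeeuriiuo].
/rohahanehedi/: /h/ occurs between vowels /o/ and /a/, so it deletes. /h/ occurs between vowels /a/ and /a/, so it deletes. /h/ occurs between vowels /e/ and /e/, so it deletes. → [roaaneedi].

kaaegwoai, huuitovraaiu, hixeeuriiuo, roaaneedi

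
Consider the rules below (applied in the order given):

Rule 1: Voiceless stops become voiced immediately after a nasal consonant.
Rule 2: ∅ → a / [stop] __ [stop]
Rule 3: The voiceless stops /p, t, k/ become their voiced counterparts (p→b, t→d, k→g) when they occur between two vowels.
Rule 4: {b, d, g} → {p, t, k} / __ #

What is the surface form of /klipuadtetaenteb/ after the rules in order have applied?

klibuadadedaendep

Rule 1 (post-nasal voicing): /t/ is a voiceless stop immediately after the nasal /n/, so it voices to [d]. /klipuadtetaenteb/ → klipuadtetaendeb.
Rule 2 (stop-cluster a-epenthesis): /d/ and /t/ form a stop–stop cluster, so [a] is inserted between them. /klipuadtetaendeb/ → klipuadatetaendeb.
Rule 3 (intervocalic voicing): /p/ is a voiceless stop between vowels /i/ and /u/, so it voices to [b]. /t/ is a voiceless stop between vowels /a/ and /e/, so it voices to [d]. /t/ is a voiceless stop between vowels /e/ and /a/, so it voices to [d]. /klipuadatetaendeb/ → klibuadadedaendeb.
Rule 4 (final devoicing): /b/ is a voiced stop in word-final position, so it devoices to [p]. /klibuadadedaendeb/ → klibuadadedaendep.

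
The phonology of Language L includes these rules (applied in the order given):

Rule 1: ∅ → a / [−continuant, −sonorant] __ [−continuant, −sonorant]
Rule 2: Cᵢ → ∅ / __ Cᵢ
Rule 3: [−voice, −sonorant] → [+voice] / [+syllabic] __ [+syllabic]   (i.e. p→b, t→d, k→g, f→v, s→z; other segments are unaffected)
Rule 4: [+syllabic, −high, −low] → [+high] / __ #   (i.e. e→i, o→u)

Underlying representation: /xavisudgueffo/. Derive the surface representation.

Rule 1 (stop-cluster a-epenthesis): /d/ and /g/ form a stop–stop cluster, so [a] is inserted between them. /xavisudgueffo/ → xavisudagueffo.
Rule 2 (degemination): /ff/ is a geminate; the first /f/ deletes. /xavisudagueffo/ → xavisudaguefo.
Rule 3 (intervocalic voicing): /s/ is a voiceless obstruent between vowels /i/ and /u/, so it voices to [z]. /f/ is a voiceless obstruent between vowels /e/ and /o/, so it voices to [v]. /xavisudaguefo/ → xavizudaguevo.
Rule 4 (final vowel raising): /o/ is a mid vowel in word-final position, so it raises to [u]. /xavizudaguevo/ → xavizudaguevu.

xavizudaguevu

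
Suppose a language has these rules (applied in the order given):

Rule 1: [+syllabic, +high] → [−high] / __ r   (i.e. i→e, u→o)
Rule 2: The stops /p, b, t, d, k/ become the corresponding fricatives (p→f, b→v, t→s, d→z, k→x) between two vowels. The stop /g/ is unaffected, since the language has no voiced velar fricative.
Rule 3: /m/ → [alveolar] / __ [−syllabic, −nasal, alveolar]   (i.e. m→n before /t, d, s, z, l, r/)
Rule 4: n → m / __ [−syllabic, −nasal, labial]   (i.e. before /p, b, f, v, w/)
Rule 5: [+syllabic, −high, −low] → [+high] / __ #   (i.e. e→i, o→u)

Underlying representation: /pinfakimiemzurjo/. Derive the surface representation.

Rule 1 (pre-rhotic lowering): /u/ is a high vowel immediately before /r/, so it lowers to [o]. /pinfakimiemzurjo/ → pinfakimiemzorjo.
Rule 2 (intervocalic spirantization): /k/ is a stop between vowels /a/ and /i/, so it spirantizes to the fricative [x]. /pinfakimiemzorjo/ → pinfaximiemzorjo.
Rule 3 (nasal place assimilation): /m/ precedes the alveolar consonant /z/, so it assimilates in place to [n]. /pinfaximiemzorjo/ → pinfaximienzorjo.
Rule 4 (nasal place assimilation): /n/ precedes the labial consonant /f/, so it assimilates in place to [m]. /pinfaximienzorjo/ → pimfaximienzorjo.
Rule 5 (final vowel raising): /o/ is a mid vowel in word-final position, so it raises to [u]. /pimfaximienzorjo/ → pimfaximienzorju.

pimfaximienzorju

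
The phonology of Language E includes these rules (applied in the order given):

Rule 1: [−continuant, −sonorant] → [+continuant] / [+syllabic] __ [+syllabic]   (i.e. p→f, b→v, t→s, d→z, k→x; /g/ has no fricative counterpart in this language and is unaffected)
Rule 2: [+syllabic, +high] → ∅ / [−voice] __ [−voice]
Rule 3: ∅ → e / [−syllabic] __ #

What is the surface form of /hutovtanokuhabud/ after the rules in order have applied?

Rule 1 (intervocalic spirantization): /t/ is a stop between vowels /u/ and /o/, so it spirantizes to the fricative [s]. /k/ is a stop between vowels /o/ and /u/, so it spirantizes to the fricative [x]. /b/ is a stop between vowels /a/ and /u/, so it spirantizes to the fricative [v]. /hutovtanokuhabud/ → husovtanoxuhavud.
Rule 2 (high vowel syncope): /u/ is a high vowel flanked by voiceless consonants /h/ and /s/, so it deletes. /u/ is a high vowel flanked by voiceless consonants /x/ and /h/, so it deletes. /husovtanoxuhavud/ → hsovtanoxhavud.
Rule 3 (final e-epenthesis): the form ends in the consonant /d/, so [e] is inserted word-finally. /hsovtanoxhavud/ → hsovtanoxhavude.

hsovtanoxhavude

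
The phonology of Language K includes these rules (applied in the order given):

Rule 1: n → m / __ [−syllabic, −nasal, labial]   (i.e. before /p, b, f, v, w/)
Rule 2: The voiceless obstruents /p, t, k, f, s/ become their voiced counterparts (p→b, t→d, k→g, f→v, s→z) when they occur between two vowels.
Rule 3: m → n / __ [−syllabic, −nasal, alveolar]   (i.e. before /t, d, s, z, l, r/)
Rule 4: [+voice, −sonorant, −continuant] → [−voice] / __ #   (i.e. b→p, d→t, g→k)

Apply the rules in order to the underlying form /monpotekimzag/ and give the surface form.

mompodeginzak

Rule 1 (nasal place assimilation): /n/ precedes the labial consonant /p/, so it assimilates in place to [m]. /monpotekimzag/ → mompotekimzag.
Rule 2 (intervocalic voicing): /t/ is a voiceless obstruent between vowels /o/ and /e/, so it voices to [d]. /k/ is a voiceless obstruent between vowels /e/ and /i/, so it voices to [g]. /mompotekimzag/ → mompodegimzag.
Rule 3 (nasal place assimilation): /m/ precedes the alveolar consonant /z/, so it assimilates in place to [n]. /mompodegimzag/ → mompodeginzag.
Rule 4 (final devoicing): /g/ is a voiced stop in word-final position, so it devoices to [k]. /mompodeginzag/ → mompodeginzak.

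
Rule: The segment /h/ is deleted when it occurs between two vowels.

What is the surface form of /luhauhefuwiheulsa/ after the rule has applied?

/h/ occurs between vowels /u/ and /a/, so it deletes.
/h/ occurs between vowels /u/ and /e/, so it deletes.
/h/ occurs between vowels /i/ and /e/, so it deletes.
Surface form: [luauefuwieulsa].

luauefuwieulsa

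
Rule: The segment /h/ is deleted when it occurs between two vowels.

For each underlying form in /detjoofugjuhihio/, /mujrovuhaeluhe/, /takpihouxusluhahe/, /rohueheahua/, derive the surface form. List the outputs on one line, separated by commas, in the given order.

detjoofugjuiio, mujrovuaelue, takpiouxusluae, roueeaua

/detjoofugjuhihio/: /h/ occurs between vowels /u/ and /i/, so it deletes. /h/ occurs between vowels /i/ and /i/, so it deletes. → [detjoofugjuiio].
/mujrovuhaeluhe/: /h/ occurs between vowels /u/ and /a/, so it deletes. /h/ occurs between vowels /u/ and /e/, so it deletes. → [mujrovuaelue].
/takpihouxusluhahe/: /h/ occurs between vowels /i/ and /o/, so it deletes. /h/ occurs between vowels /u/ and /a/, so it deletes. /h/ occurs between vowels /a/ and /e/, so it deletes. → [takpiouxusluae].
/rohueheahua/: /h/ occurs between vowels /o/ and /u/, so it deletes. /h/ occurs between vowels /e/ and /e/, so it deletes. /h/ occurs between vowels /a/ and /u/, so it deletes. → [roueeaua].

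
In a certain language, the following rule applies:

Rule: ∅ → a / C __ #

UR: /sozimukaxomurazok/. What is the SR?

the form ends in the consonant /k/, so [a] is inserted word-finally.
Surface form: [sozimukaxomurazoka].

sozimukaxomurazoka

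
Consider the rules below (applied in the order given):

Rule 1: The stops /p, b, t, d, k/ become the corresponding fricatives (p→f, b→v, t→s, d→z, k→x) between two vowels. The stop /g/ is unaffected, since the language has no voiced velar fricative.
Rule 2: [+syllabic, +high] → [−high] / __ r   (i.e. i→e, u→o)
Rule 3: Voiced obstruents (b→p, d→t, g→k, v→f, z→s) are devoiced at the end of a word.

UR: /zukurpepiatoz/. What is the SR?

Rule 1 (intervocalic spirantization): /k/ is a stop between vowels /u/ and /u/, so it spirantizes to the fricative [x]. /p/ is a stop between vowels /e/ and /i/, so it spirantizes to the fricative [f]. /t/ is a stop between vowels /a/ and /o/, so it spirantizes to the fricative [s]. /zukurpepiatoz/ → zuxurpefiasoz.
Rule 2 (pre-rhotic lowering): /u/ is a high vowel immediately before /r/, so it lowers to [o]. /zuxurpefiasoz/ → zuxorpefiasoz.
Rule 3 (final devoicing): /z/ is a voiced obstruent in word-final position, so it devoices to [s]. /zuxorpefiasoz/ → zuxorpefiasos.

zuxorpefiasos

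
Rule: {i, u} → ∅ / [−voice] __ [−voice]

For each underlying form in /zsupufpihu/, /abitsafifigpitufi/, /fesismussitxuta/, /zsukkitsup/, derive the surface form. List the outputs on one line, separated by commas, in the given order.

zspfphu, abitsaffigptfi, fessmusstxta, zskktsp

/zsupufpihu/: /u/ is a high vowel flanked by voiceless consonants /s/ and /p/, so it deletes. /u/ is a high vowel flanked by voiceless consonants /p/ and /f/, so it deletes. /i/ is a high vowel flanked by voiceless consonants /p/ and /h/, so it deletes. → [zspfphu].
/abitsafifigpitufi/: /i/ is a high vowel flanked by voiceless consonants /f/ and /f/, so it deletes. /i/ is a high vowel flanked by voiceless consonants /p/ and /t/, so it deletes. /u/ is a high vowel flanked by voiceless consonants /t/ and /f/, so it deletes. → [abitsaffigptfi].
/fesismussitxuta/: /i/ is a high vowel flanked by voiceless consonants /s/ and /s/, so it deletes. /i/ is a high vowel flanked by voiceless consonants /s/ and /t/, so it deletes. /u/ is a high vowel flanked by voiceless consonants /x/ and /t/, so it deletes. → [fessmusstxta].
/zsukkitsup/: /u/ is a high vowel flanked by voiceless consonants /s/ and /k/, so it deletes. /i/ is a high vowel flanked by voiceless consonants /k/ and /t/, so it deletes. /u/ is a high vowel flanked by voiceless consonants /s/ and /p/, so it deletes. → [zskktsp].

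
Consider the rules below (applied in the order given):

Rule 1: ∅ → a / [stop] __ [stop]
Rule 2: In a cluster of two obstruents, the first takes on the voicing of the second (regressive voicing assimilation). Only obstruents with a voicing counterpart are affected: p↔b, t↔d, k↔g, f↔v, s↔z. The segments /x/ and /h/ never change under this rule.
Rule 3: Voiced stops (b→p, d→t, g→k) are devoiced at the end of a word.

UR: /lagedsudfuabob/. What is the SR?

Rule 1 (stop-cluster a-epenthesis): no segment meets the environment; /lagedsudfuabob/ is unchanged.
Rule 2 (regressive voicing assimilation): /d/ precedes the voiceless obstruent /s/, so it devoices to [t] by assimilation. /d/ precedes the voiceless obstruent /f/, so it devoices to [t] by assimilation. /lagedsudfuabob/ → lagetsutfuabob.
Rule 3 (final devoicing): /b/ is a voiced stop in word-final position, so it devoices to [p]. /lagetsutfuabob/ → lagetsutfuabop.

lagetsutfuabop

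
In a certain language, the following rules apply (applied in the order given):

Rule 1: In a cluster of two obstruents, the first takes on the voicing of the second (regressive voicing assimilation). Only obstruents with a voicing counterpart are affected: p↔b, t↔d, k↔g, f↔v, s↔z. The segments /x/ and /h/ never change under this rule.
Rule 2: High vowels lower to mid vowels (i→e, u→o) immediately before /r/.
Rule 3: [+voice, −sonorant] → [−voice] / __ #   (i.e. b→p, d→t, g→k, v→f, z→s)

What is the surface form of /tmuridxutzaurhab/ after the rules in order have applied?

Rule 1 (regressive voicing assimilation): /d/ precedes the voiceless obstruent /x/, so it devoices to [t] by assimilation. /t/ precedes the voiced obstruent /z/, so it voices to [d] by assimilation. /tmuridxutzaurhab/ → tmuritxudzaurhab.
Rule 2 (pre-rhotic lowering): /u/ is a high vowel immediately before /r/, so it lowers to [o]. /u/ is a high vowel immediately before /r/, so it lowers to [o]. /tmuritxudzaurhab/ → tmoritxudzaorhab.
Rule 3 (final devoicing): /b/ is a voiced obstruent in word-final position, so it devoices to [p]. /tmoritxudzaorhab/ → tmoritxudzaorhap.

tmoritxudzaorhap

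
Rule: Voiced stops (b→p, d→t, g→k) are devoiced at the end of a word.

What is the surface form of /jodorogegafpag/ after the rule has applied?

jodorogegafpak

Scanning /jodorogegafpag/: /d/ at position 3 is not in the conditioning environment; /g/ at position 7 is not in the conditioning environment; /g/ at position 9 is not in the conditioning environment; /g/ is a voiced stop in word-final position, so it devoices to [k].
Result: [jodorogegafpak].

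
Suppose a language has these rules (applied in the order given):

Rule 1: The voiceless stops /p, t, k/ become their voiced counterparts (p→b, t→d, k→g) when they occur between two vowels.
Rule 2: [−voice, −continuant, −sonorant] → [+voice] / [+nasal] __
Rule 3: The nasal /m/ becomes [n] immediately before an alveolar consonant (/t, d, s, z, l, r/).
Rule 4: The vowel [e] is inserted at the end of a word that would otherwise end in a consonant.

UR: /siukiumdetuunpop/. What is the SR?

siugiundeduunbope

Rule 1 (intervocalic voicing): /k/ is a voiceless stop between vowels /u/ and /i/, so it voices to [g]. /t/ is a voiceless stop between vowels /e/ and /u/, so it voices to [d]. /siukiumdetuunpop/ → siugiumdeduunpop.
Rule 2 (post-nasal voicing): /p/ is a voiceless stop immediately after the nasal /n/, so it voices to [b]. /siugiumdeduunpop/ → siugiumdeduunbop.
Rule 3 (nasal place assimilation): /m/ precedes the alveolar consonant /d/, so it assimilates in place to [n]. /siugiumdeduunbop/ → siugiundeduunbop.
Rule 4 (final e-epenthesis): the form ends in the consonant /p/, so [e] is inserted word-finally. /siugiundeduunbop/ → siugiundeduunbope.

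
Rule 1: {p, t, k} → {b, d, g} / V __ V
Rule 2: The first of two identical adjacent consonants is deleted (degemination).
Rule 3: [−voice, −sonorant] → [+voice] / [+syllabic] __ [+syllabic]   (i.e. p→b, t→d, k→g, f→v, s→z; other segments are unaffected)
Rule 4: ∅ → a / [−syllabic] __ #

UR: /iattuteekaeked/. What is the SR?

Rule 1 (intervocalic voicing): /t/ is a voiceless stop between vowels /u/ and /e/, so it voices to [d]. /k/ is a voiceless stop between vowels /e/ and /a/, so it voices to [g]. /k/ is a voiceless stop between vowels /e/ and /e/, so it voices to [g]. /iattuteekaeked/ → iattudeegaeged.
Rule 2 (degemination): /tt/ is a geminate; the first /t/ deletes. /iattudeegaeged/ → iatudeegaeged.
Rule 3 (intervocalic voicing): /t/ is a voiceless obstruent between vowels /a/ and /u/, so it voices to [d]. /iatudeegaeged/ → iadudeegaeged.
Rule 4 (final a-epenthesis): the form ends in the consonant /d/, so [a] is inserted word-finally. /iadudeegaeged/ → iadudeegaegeda.

iadudeegaegeda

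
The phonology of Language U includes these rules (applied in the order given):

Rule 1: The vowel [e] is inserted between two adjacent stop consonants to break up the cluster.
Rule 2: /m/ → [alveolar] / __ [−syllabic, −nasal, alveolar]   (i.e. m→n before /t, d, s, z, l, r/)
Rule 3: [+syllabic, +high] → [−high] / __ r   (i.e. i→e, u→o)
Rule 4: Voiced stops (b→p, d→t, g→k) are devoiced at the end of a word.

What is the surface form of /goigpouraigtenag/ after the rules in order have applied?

Rule 1 (stop-cluster e-epenthesis): /g/ and /p/ form a stop–stop cluster, so [e] is inserted between them. /g/ and /t/ form a stop–stop cluster, so [e] is inserted between them. /goigpouraigtenag/ → goigepouraigetenag.
Rule 2 (nasal place assimilation): no segment meets the environment; /goigepouraigetenag/ is unchanged.
Rule 3 (pre-rhotic lowering): /u/ is a high vowel immediately before /r/, so it lowers to [o]. /goigepouraigetenag/ → goigepooraigetenag.
Rule 4 (final devoicing): /g/ is a voiced stop in word-final position, so it devoices to [k]. /goigepooraigetenag/ → goigepooraigetenak.

goigepooraigetenak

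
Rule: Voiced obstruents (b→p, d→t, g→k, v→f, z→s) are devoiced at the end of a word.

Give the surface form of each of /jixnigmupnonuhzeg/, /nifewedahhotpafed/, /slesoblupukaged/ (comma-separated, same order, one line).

/jixnigmupnonuhzeg/: /g/ is a voiced obstruent in word-final position, so it devoices to [k]. → [jixnigmupnonuhzek].
/nifewedahhotpafed/: /d/ is a voiced obstruent in word-final position, so it devoices to [t]. → [nifewedahhotpafet].
/slesoblupukaged/: /d/ is a voiced obstruent in word-final position, so it devoices to [t]. → [slesoblupukaget].

jixnigmupnonuhzek, nifewedahhotpafet, slesoblupukaget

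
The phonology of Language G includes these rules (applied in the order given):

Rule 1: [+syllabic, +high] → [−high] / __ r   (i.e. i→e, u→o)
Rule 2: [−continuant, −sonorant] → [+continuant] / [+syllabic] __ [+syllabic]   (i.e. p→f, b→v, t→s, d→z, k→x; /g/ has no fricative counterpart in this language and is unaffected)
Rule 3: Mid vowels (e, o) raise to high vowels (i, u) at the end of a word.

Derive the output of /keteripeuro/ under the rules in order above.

Rule 1 (pre-rhotic lowering): /u/ is a high vowel immediately before /r/, so it lowers to [o]. /keteripeuro/ → keteripeoro.
Rule 2 (intervocalic spirantization): /t/ is a stop between vowels /e/ and /e/, so it spirantizes to the fricative [s]. /p/ is a stop between vowels /i/ and /e/, so it spirantizes to the fricative [f]. /keteripeoro/ → keserifeoro.
Rule 3 (final vowel raising): /o/ is a mid vowel in word-final position, so it raises to [u]. /keserifeoro/ → keserifeoru.

keserifeoru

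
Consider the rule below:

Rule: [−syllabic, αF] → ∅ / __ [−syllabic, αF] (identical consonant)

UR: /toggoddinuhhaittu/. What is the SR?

togodinuhaitu

/gg/ is a geminate; the first /g/ deletes.
/dd/ is a geminate; the first /d/ deletes.
/hh/ is a geminate; the first /h/ deletes.
/tt/ is a geminate; the first /t/ deletes.
Surface form: [togodinuhaitu].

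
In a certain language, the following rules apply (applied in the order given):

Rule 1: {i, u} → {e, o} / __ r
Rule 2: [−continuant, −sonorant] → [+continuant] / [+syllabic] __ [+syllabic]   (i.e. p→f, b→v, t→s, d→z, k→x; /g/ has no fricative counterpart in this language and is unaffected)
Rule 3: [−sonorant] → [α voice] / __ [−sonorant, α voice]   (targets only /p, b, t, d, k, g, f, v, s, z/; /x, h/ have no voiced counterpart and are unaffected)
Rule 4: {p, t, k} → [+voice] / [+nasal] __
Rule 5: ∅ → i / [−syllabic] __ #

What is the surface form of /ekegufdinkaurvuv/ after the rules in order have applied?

exeguvdingaorvuvi

Rule 1 (pre-rhotic lowering): /u/ is a high vowel immediately before /r/, so it lowers to [o]. /ekegufdinkaurvuv/ → ekegufdinkaorvuv.
Rule 2 (intervocalic spirantization): /k/ is a stop between vowels /e/ and /e/, so it spirantizes to the fricative [x]. /ekegufdinkaorvuv/ → exegufdinkaorvuv.
Rule 3 (regressive voicing assimilation): /f/ precedes the voiced obstruent /d/, so it voices to [v] by assimilation. /exegufdinkaorvuv/ → exeguvdinkaorvuv.
Rule 4 (post-nasal voicing): /k/ is a voiceless stop immediately after the nasal /n/, so it voices to [g]. /exeguvdinkaorvuv/ → exeguvdingaorvuv.
Rule 5 (final i-epenthesis): the form ends in the consonant /v/, so [i] is inserted word-finally. /exeguvdingaorvuv/ → exeguvdingaorvuvi.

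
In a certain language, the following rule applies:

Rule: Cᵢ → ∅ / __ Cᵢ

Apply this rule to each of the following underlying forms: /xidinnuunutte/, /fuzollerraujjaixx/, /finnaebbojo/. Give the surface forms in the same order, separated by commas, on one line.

xidinuunute, fuzoleraujaix, finaebojo

/xidinnuunutte/: /nn/ is a geminate; the first /n/ deletes. /tt/ is a geminate; the first /t/ deletes. → [xidinuunute].
/fuzollerraujjaixx/: /ll/ is a geminate; the first /l/ deletes. /rr/ is a geminate; the first /r/ deletes. /jj/ is a geminate; the first /j/ deletes. /xx/ is a geminate; the first /x/ deletes. → [fuzoleraujaix].
/finnaebbojo/: /nn/ is a geminate; the first /n/ deletes. /bb/ is a geminate; the first /b/ deletes. → [finaebojo].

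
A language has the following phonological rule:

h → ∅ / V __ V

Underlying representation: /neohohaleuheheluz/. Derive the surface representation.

/h/ occurs between vowels /o/ and /o/, so it deletes.
/h/ occurs between vowels /o/ and /a/, so it deletes.
/h/ occurs between vowels /u/ and /e/, so it deletes.
/h/ occurs between vowels /e/ and /e/, so it deletes.
Surface form: [neooaleueeluz].

neooaleueeluz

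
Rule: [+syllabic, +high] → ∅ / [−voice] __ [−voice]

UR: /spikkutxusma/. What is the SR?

spkktxsma

/i/ is a high vowel flanked by voiceless consonants /p/ and /k/, so it deletes.
/u/ is a high vowel flanked by voiceless consonants /k/ and /t/, so it deletes.
/u/ is a high vowel flanked by voiceless consonants /x/ and /s/, so it deletes.
Surface form: [spkktxsma].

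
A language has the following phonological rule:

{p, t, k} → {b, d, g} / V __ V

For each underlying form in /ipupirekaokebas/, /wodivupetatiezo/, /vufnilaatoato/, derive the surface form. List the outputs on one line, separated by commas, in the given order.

ibubiregaogebas, wodivubedadiezo, vufnilaadoado

/ipupirekaokebas/: /p/ is a voiceless stop between vowels /i/ and /u/, so it voices to [b]. /p/ is a voiceless stop between vowels /u/ and /i/, so it voices to [b]. /k/ is a voiceless stop between vowels /e/ and /a/, so it voices to [g]. /k/ is a voiceless stop between vowels /o/ and /e/, so it voices to [g]. → [ibubiregaogebas].
/wodivupetatiezo/: /p/ is a voiceless stop between vowels /u/ and /e/, so it voices to [b]. /t/ is a voiceless stop between vowels /e/ and /a/, so it voices to [d]. /t/ is a voiceless stop between vowels /a/ and /i/, so it voices to [d]. → [wodivubedadiezo].
/vufnilaatoato/: /t/ is a voiceless stop between vowels /a/ and /o/, so it voices to [d]. /t/ is a voiceless stop between vowels /a/ and /o/, so it voices to [d]. → [vufnilaadoado].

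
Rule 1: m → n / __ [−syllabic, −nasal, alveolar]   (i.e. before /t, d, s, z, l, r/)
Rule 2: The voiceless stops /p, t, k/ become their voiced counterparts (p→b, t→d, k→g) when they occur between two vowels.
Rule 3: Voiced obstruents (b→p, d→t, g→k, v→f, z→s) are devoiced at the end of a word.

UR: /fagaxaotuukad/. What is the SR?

fagaxaoduugat

Rule 1 (nasal place assimilation): no segment meets the environment; /fagaxaotuukad/ is unchanged.
Rule 2 (intervocalic voicing): /t/ is a voiceless stop between vowels /o/ and /u/, so it voices to [d]. /k/ is a voiceless stop between vowels /u/ and /a/, so it voices to [g]. /fagaxaotuukad/ → fagaxaoduugad.
Rule 3 (final devoicing): /d/ is a voiced obstruent in word-final position, so it devoices to [t]. /fagaxaoduugad/ → fagaxaoduugat.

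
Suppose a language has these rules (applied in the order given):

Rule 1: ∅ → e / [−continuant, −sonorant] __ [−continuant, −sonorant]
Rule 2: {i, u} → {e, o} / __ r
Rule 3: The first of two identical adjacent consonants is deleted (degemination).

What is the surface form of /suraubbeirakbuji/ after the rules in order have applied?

soraubebeerakebuji

Rule 1 (stop-cluster e-epenthesis): /b/ and /b/ form a stop–stop cluster, so [e] is inserted between them. /k/ and /b/ form a stop–stop cluster, so [e] is inserted between them. /suraubbeirakbuji/ → suraubebeirakebuji.
Rule 2 (pre-rhotic lowering): /u/ is a high vowel immediately before /r/, so it lowers to [o]. /i/ is a high vowel immediately before /r/, so it lowers to [e]. /suraubebeirakebuji/ → soraubebeerakebuji.
Rule 3 (degemination): no segment meets the environment; /soraubebeerakebuji/ is unchanged.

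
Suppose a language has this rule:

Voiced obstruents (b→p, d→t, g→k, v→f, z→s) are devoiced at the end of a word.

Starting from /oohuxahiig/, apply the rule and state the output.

oohuxahiik

/g/ is a voiced obstruent in word-final position, so it devoices to [k].
Surface form: [oohuxahiik].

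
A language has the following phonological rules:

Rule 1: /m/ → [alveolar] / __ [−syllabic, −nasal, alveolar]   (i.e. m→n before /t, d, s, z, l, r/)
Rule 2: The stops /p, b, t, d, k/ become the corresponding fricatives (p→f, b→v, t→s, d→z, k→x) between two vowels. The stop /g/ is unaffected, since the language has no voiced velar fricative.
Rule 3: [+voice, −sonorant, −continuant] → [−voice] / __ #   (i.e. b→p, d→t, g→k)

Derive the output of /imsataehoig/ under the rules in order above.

Rule 1 (nasal place assimilation): /m/ precedes the alveolar consonant /s/, so it assimilates in place to [n]. /imsataehoig/ → insataehoig.
Rule 2 (intervocalic spirantization): /t/ is a stop between vowels /a/ and /a/, so it spirantizes to the fricative [s]. /insataehoig/ → insasaehoig.
Rule 3 (final devoicing): /g/ is a voiced stop in word-final position, so it devoices to [k]. /insasaehoig/ → insasaehoik.

insasaehoik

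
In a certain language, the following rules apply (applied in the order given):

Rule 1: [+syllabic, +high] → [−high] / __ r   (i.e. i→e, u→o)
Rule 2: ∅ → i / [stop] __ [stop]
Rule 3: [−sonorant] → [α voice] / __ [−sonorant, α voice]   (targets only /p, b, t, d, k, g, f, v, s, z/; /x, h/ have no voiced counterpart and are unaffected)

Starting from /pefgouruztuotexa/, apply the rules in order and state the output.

Rule 1 (pre-rhotic lowering): /u/ is a high vowel immediately before /r/, so it lowers to [o]. /pefgouruztuotexa/ → pefgooruztuotexa.
Rule 2 (stop-cluster i-epenthesis): no segment meets the environment; /pefgooruztuotexa/ is unchanged.
Rule 3 (regressive voicing assimilation): /f/ precedes the voiced obstruent /g/, so it voices to [v] by assimilation. /z/ precedes the voiceless obstruent /t/, so it devoices to [s] by assimilation. /pefgooruztuotexa/ → pevgoorustuotexa.

pevgoorustuotexa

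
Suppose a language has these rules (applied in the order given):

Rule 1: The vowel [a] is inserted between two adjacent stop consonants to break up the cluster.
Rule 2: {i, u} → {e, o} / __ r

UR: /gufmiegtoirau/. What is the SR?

Rule 1 (stop-cluster a-epenthesis): /g/ and /t/ form a stop–stop cluster, so [a] is inserted between them. /gufmiegtoirau/ → gufmiegatoirau.
Rule 2 (pre-rhotic lowering): /i/ is a high vowel immediately before /r/, so it lowers to [e]. /gufmiegatoirau/ → gufmiegatoerau.

gufmiegatoerau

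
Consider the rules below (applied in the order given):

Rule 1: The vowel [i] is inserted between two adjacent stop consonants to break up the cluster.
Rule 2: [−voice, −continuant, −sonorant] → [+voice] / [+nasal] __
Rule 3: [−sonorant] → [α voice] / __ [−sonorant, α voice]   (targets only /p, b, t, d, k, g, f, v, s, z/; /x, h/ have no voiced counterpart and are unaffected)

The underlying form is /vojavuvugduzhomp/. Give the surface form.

vojavuvugidushomb

Rule 1 (stop-cluster i-epenthesis): /g/ and /d/ form a stop–stop cluster, so [i] is inserted between them. /vojavuvugduzhomp/ → vojavuvugiduzhomp.
Rule 2 (post-nasal voicing): /p/ is a voiceless stop immediately after the nasal /m/, so it voices to [b]. /vojavuvugiduzhomp/ → vojavuvugiduzhomb.
Rule 3 (regressive voicing assimilation): /z/ precedes the voiceless obstruent /h/, so it devoices to [s] by assimilation. /vojavuvugiduzhomb/ → vojavuvugidushomb.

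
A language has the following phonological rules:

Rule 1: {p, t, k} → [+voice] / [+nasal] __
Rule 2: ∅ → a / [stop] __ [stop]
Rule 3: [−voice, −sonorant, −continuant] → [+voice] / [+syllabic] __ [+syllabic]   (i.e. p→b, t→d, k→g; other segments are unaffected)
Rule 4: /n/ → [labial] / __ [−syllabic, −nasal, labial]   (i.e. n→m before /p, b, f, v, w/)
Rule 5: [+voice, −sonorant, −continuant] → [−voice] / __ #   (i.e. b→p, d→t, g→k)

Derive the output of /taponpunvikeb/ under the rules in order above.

Rule 1 (post-nasal voicing): /p/ is a voiceless stop immediately after the nasal /n/, so it voices to [b]. /taponpunvikeb/ → taponbunvikeb.
Rule 2 (stop-cluster a-epenthesis): no segment meets the environment; /taponbunvikeb/ is unchanged.
Rule 3 (intervocalic voicing): /p/ is a voiceless stop between vowels /a/ and /o/, so it voices to [b]. /k/ is a voiceless stop between vowels /i/ and /e/, so it voices to [g]. /taponbunvikeb/ → tabonbunvigeb.
Rule 4 (nasal place assimilation): /n/ precedes the labial consonant /b/, so it assimilates in place to [m]. /n/ precedes the labial consonant /v/, so it assimilates in place to [m]. /tabonbunvigeb/ → tabombumvigeb.
Rule 5 (final devoicing): /b/ is a voiced stop in word-final position, so it devoices to [p]. /tabombumvigeb/ → tabombumvigep.

tabombumvigep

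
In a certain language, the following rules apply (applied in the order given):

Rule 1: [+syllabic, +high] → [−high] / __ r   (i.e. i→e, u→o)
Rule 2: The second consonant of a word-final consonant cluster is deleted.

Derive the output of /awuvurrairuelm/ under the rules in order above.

Rule 1 (pre-rhotic lowering): /u/ is a high vowel immediately before /r/, so it lowers to [o]. /i/ is a high vowel immediately before /r/, so it lowers to [e]. /awuvurrairuelm/ → awuvorraeruelm.
Rule 2 (final cluster simplification): /m/ is the second consonant of a word-final cluster /lm/, so it deletes. /awuvorraeruelm/ → awuvorraeruel.

awuvorraeruel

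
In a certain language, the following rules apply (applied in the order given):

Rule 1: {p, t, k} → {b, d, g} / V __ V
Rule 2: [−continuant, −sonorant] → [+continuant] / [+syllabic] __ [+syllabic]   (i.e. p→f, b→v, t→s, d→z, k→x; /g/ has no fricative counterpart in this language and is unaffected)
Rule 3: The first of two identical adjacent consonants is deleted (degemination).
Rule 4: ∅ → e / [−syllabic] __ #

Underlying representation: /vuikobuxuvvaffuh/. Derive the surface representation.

Rule 1 (intervocalic voicing): /k/ is a voiceless stop between vowels /i/ and /o/, so it voices to [g]. /vuikobuxuvvaffuh/ → vuigobuxuvvaffuh.
Rule 2 (intervocalic spirantization): /b/ is a stop between vowels /o/ and /u/, so it spirantizes to the fricative [v]. /vuigobuxuvvaffuh/ → vuigovuxuvvaffuh.
Rule 3 (degemination): /vv/ is a geminate; the first /v/ deletes. /ff/ is a geminate; the first /f/ deletes. /vuigovuxuvvaffuh/ → vuigovuxuvafuh.
Rule 4 (final e-epenthesis): the form ends in the consonant /h/, so [e] is inserted word-finally. /vuigovuxuvafuh/ → vuigovuxuvafuhe.

vuigovuxuvafuhe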